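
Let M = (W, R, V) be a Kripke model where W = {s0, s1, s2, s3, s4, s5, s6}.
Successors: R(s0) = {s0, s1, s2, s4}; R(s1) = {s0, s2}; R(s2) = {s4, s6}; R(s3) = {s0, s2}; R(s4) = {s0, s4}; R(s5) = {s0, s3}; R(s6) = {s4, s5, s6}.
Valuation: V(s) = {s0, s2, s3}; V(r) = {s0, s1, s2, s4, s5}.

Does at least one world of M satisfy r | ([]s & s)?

Yes

Let φ = r | ([]s & s). Evaluate φ at each world:
  s0 (successors {s0, s1, s2, s4}): φ is true.
  s1 (successors {s0, s2}): φ is true.
  s2 (successors {s4, s6}): φ is true.
  s3 (successors {s0, s2}): φ is true.
  s4 (successors {s0, s4}): φ is true.
  s5 (successors {s0, s3}): φ is true.
  s6 (successors {s4, s5, s6}): φ is false.
Detail at s0 (witness):
  At s0: r is true, []s & s is false, so r | ([]s & s) is true.
    At s0: []s is false, s is true, so []s & s is false.
      At s0: []s requires s at every successor {s0, s1, s2, s4}.
        s fails at s1, so []s is false at s0.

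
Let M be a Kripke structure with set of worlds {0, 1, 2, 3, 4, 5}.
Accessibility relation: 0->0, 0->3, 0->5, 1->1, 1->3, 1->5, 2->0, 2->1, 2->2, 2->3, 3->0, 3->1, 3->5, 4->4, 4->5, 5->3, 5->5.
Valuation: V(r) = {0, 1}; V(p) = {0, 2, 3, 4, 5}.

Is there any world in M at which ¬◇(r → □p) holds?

Let φ = ¬◇(r → □p). Evaluate φ at each world:
  0 (successors {0, 3, 5}): φ is false.
  1 (successors {1, 3, 5}): φ is false.
  2 (successors {0, 1, 2, 3}): φ is false.
  3 (successors {0, 1, 5}): φ is false.
  4 (successors {4, 5}): φ is false.
  5 (successors {3, 5}): φ is false.
For instance, at 2:
  At 2: ◇(r → □p) is true, so ¬◇(r → □p) is false.
    At 2: ◇(r → □p) requires r → □p at some successor in {0, 1, 2, 3}.
      r → □p holds at 0, so ◇(r → □p) is true at 2.

No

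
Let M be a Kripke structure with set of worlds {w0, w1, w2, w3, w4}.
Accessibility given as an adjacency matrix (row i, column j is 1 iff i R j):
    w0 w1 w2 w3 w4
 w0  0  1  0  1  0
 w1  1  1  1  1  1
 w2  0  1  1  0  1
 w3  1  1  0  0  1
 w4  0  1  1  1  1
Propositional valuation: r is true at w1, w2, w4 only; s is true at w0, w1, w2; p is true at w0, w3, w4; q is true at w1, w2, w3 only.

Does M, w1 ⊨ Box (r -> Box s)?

At w1: Box (r -> Box s) requires r -> Box s at every successor {w0, w1, w2, w3, w4}.
  r -> Box s fails at w1, so Box (r -> Box s) is false at w1.
    At w1: r is true, Box s is false, so r -> Box s is false.
      At w1: Box s requires s at every successor {w0, w1, w2, w3, w4}.
        s fails at w3, so Box s is false at w1.

No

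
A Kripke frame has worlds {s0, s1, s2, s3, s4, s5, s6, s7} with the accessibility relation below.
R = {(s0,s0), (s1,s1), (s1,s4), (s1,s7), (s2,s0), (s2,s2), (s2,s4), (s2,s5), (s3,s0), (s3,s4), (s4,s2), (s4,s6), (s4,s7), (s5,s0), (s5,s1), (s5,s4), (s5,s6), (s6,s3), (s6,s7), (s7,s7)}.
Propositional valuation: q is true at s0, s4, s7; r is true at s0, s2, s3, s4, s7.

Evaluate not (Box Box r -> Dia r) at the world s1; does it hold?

At s1: Box Box r -> Dia r is true, so not (Box Box r -> Dia r) is false.
  At s1: Box Box r is false, Dia r is true, so Box Box r -> Dia r is true.
    At s1: Box Box r requires Box r at every successor {s1, s4, s7}.
      Box r fails at s1, so Box Box r is false at s1.
    At s1: Dia r requires r at some successor in {s1, s4, s7}.
      r holds at s4, so Dia r is true at s1.

No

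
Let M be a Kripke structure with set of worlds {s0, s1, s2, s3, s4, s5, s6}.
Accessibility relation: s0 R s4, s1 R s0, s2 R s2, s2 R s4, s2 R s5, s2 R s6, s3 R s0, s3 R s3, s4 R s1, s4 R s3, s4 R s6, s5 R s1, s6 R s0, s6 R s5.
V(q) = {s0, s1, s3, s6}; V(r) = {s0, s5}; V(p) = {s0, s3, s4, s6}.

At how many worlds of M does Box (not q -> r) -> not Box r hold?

5

Let φ = Box (not q -> r) -> not Box r. Evaluate φ at each world:
  s0 (successors {s4}): φ is true.
  s1 (successors {s0}): φ is false.
  s2 (successors {s2, s4, s5, s6}): φ is true.
  s3 (successors {s0, s3}): φ is true.
  s4 (successors {s1, s3, s6}): φ is true.
  s5 (successors {s1}): φ is true.
  s6 (successors {s0, s5}): φ is false.
For instance, at s6:
  At s6: Box (not q -> r) is true, not Box r is false, so Box (not q -> r) -> not Box r is false.
    At s6: Box (not q -> r) requires not q -> r at every successor {s0, s5}.
      At s0: not q -> r is true.
      At s5: not q -> r is true.
    So Box (not q -> r) is true at s6.
    At s6: Box r is true, so not Box r is false.
      At s6: Box r requires r at every successor {s0, s5}.
        At s0: r is true.
        At s5: r is true.
      So Box r is true at s6.
Satisfying worlds: {s0, s2, s3, s4, s5}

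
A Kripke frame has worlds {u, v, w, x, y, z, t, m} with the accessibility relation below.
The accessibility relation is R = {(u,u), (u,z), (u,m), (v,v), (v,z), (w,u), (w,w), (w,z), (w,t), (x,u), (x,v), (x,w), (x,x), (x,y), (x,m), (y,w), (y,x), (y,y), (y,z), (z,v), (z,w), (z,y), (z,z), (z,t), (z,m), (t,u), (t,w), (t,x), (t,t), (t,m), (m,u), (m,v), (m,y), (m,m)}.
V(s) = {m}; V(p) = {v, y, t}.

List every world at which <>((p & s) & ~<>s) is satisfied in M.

none

Let φ = <>((p & s) & ~<>s). Evaluate φ at each world:
  u (successors {u, z, m}): φ is false.
  v (successors {v, z}): φ is false.
  w (successors {u, w, z, t}): φ is false.
  x (successors {u, v, w, x, y, m}): φ is false.
  y (successors {w, x, y, z}): φ is false.
  z (successors {v, w, y, z, t, m}): φ is false.
  t (successors {u, w, x, t, m}): φ is false.
  m (successors {u, v, y, m}): φ is false.
For instance, at w:
  At w: <>((p & s) & ~<>s) requires (p & s) & ~<>s at some successor in {u, w, z, t}.
    At u: (p & s) & ~<>s is false.
    At w: (p & s) & ~<>s is false.
    At z: (p & s) & ~<>s is false.
    At t: (p & s) & ~<>s is false.
  So <>((p & s) & ~<>s) is false at w.
Satisfying worlds: none.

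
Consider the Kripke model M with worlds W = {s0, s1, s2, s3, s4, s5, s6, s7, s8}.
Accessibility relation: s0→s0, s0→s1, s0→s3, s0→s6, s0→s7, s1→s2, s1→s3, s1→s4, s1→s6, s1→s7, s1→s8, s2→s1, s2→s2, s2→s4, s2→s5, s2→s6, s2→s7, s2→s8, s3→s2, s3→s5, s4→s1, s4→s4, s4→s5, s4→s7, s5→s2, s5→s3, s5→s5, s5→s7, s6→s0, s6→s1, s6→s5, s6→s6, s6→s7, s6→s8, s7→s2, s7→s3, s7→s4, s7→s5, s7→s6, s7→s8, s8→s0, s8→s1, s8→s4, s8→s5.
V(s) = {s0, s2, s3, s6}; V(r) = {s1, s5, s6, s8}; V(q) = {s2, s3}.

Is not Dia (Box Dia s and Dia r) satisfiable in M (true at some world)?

Let φ = not Dia (Box Dia s and Dia r). Evaluate φ at each world:
  s0 (successors {s0, s1, s3, s6, s7}): φ is false.
  s1 (successors {s2, s3, s4, s6, s7, s8}): φ is false.
  s2 (successors {s1, s2, s4, s5, s6, s7, s8}): φ is false.
  s3 (successors {s2, s5}): φ is false.
  s4 (successors {s1, s4, s5, s7}): φ is false.
  s5 (successors {s2, s3, s5, s7}): φ is false.
  s6 (successors {s0, s1, s5, s6, s7, s8}): φ is false.
  s7 (successors {s2, s3, s4, s5, s6, s8}): φ is false.
  s8 (successors {s0, s1, s4, s5}): φ is false.
For instance, at s8:
  At s8: Dia (Box Dia s and Dia r) is true, so not Dia (Box Dia s and Dia r) is false.
    At s8: Dia (Box Dia s and Dia r) requires Box Dia s and Dia r at some successor in {s0, s1, s4, s5}.
      Box Dia s and Dia r holds at s0, so Dia (Box Dia s and Dia r) is true at s8.

No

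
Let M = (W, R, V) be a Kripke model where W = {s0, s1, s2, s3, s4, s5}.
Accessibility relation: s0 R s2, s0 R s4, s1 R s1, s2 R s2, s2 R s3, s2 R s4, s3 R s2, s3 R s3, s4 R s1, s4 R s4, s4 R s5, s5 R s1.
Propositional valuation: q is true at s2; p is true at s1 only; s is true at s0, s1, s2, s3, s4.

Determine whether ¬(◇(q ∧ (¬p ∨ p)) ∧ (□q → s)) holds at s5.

Recall that □ψ holds at a world iff ψ holds at every accessible world, and ◇ψ holds iff ψ holds at some accessible world.
At s5: ◇(q ∧ (¬p ∨ p)) ∧ (□q → s) is false, so ¬(◇(q ∧ (¬p ∨ p)) ∧ (□q → s)) is true.
  At s5: ◇(q ∧ (¬p ∨ p)) is false, □q → s is true, so ◇(q ∧ (¬p ∨ p)) ∧ (□q → s) is false.
    At s5: ◇(q ∧ (¬p ∨ p)) requires q ∧ (¬p ∨ p) at some successor in {s1}.
      At s1: q ∧ (¬p ∨ p) is false.
    So ◇(q ∧ (¬p ∨ p)) is false at s5.
    At s5: □q is false, s is false, so □q → s is true.
      At s5: □q requires q at every successor {s1}.
        q fails at s1, so □q is false at s5.

Yes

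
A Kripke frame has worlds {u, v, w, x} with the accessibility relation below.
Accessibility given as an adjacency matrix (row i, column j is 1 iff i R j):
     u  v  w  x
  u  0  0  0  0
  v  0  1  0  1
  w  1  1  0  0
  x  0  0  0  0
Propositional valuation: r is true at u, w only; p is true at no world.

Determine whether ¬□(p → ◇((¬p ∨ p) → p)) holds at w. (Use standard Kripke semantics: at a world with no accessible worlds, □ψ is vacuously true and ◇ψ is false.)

At w: □(p → ◇((¬p ∨ p) → p)) is true, so ¬□(p → ◇((¬p ∨ p) → p)) is false.
  At w: □(p → ◇((¬p ∨ p) → p)) requires p → ◇((¬p ∨ p) → p) at every successor {u, v}.
      At u: p is false, ◇((¬p ∨ p) → p) is false, so p → ◇((¬p ∨ p) → p) is true.
      At v: p is false, ◇((¬p ∨ p) → p) is false, so p → ◇((¬p ∨ p) → p) is true.
  So □(p → ◇((¬p ∨ p) → p)) is true at w.

No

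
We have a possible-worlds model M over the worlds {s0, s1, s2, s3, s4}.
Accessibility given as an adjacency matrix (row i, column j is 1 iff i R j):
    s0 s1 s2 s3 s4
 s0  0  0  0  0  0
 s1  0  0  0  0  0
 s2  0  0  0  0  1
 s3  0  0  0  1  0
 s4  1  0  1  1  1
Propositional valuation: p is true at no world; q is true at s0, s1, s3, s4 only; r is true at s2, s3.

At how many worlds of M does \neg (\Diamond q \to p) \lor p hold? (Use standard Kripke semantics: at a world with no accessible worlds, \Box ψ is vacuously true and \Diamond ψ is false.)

Let φ = \neg (\Diamond q \to p) \lor p. Evaluate φ at each world:
  s0 (successors ∅): φ is false.
  s1 (successors ∅): φ is false.
  s2 (successors {s4}): φ is true.
  s3 (successors {s3}): φ is true.
  s4 (successors {s0, s2, s3, s4}): φ is true.
For instance, at s3:
  At s3: \neg (\Diamond q \to p) is true, p is false, so \neg (\Diamond q \to p) \lor p is true.
    At s3: \Diamond q \to p is false, so \neg (\Diamond q \to p) is true.
      At s3: \Diamond q is true, p is false, so \Diamond q \to p is false.
Satisfying worlds: {s2, s3, s4}

3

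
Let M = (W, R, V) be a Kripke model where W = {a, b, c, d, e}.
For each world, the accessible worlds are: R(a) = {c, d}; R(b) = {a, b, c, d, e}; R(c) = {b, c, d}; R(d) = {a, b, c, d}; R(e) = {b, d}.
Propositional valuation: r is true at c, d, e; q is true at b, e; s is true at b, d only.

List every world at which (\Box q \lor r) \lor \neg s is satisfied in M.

a, c, d, e

Let φ = (\Box q \lor r) \lor \neg s. Evaluate φ at each world:
  a (successors {c, d}): φ is true.
  b (successors {a, b, c, d, e}): φ is false.
  c (successors {b, c, d}): φ is true.
  d (successors {a, b, c, d}): φ is true.
  e (successors {b, d}): φ is true.
For instance, at b:
  At b: \Box q \lor r is false, \neg s is false, so (\Box q \lor r) \lor \neg s is false.
    At b: \Box q is false, r is false, so \Box q \lor r is false.
      At b: \Box q requires q at every successor {a, b, c, d, e}.
        q fails at a, so \Box q is false at b.
Satisfying worlds: {a, c, d, e}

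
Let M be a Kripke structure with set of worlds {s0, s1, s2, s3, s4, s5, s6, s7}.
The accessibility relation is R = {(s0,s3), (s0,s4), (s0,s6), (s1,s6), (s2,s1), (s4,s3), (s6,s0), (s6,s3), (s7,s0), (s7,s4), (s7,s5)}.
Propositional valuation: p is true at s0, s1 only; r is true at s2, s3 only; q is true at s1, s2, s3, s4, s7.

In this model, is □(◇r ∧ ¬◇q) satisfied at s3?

Recall that □ψ holds at a world iff ψ holds at every accessible world, and ◇ψ holds iff ψ holds at some accessible world.
At s3: no accessible worlds, so □(◇r ∧ ¬◇q) holds vacuously.

Yes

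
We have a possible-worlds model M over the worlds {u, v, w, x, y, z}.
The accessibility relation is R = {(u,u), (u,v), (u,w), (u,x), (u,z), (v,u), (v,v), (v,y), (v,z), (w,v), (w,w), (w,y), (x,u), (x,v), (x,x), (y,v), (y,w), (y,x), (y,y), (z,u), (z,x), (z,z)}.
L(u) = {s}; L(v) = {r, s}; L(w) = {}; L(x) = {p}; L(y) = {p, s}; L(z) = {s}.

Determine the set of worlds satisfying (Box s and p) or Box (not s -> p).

v, x, z

Let φ = (Box s and p) or Box (not s -> p). Evaluate φ at each world:
  u (successors {u, v, w, x, z}): φ is false.
  v (successors {u, v, y, z}): φ is true.
  w (successors {v, w, y}): φ is false.
  x (successors {u, v, x}): φ is true.
  y (successors {v, w, x, y}): φ is false.
  z (successors {u, x, z}): φ is true.
For instance, at z:
  At z: Box s and p is false, Box (not s -> p) is true, so (Box s and p) or Box (not s -> p) is true.
    At z: Box s is false, p is false, so Box s and p is false.
      At z: Box s requires s at every successor {u, x, z}.
        s fails at x, so Box s is false at z.
    At z: Box (not s -> p) requires not s -> p at every successor {u, x, z}.
      At u: not s -> p is true.
      At x: not s -> p is true.
      At z: not s -> p is true.
    So Box (not s -> p) is true at z.
Satisfying worlds: {v, x, z}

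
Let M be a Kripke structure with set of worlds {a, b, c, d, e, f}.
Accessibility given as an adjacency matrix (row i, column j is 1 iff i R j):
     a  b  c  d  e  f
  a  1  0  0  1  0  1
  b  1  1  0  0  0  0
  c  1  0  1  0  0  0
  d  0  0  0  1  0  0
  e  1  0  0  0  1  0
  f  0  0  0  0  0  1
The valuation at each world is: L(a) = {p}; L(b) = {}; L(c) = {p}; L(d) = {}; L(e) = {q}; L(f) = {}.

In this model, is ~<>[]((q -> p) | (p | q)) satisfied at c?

At c: <>[]((q -> p) | (p | q)) is true, so ~<>[]((q -> p) | (p | q)) is false.
  At c: <>[]((q -> p) | (p | q)) requires []((q -> p) | (p | q)) at some successor in {a, c}.
    []((q -> p) | (p | q)) holds at a, so <>[]((q -> p) | (p | q)) is true at c.
      At a: []((q -> p) | (p | q)) requires (q -> p) | (p | q) at every successor {a, d, f}.
        At a: (q -> p) | (p | q) is true.
        At d: (q -> p) | (p | q) is true.
        At f: (q -> p) | (p | q) is true.
      So []((q -> p) | (p | q)) is true at a.

No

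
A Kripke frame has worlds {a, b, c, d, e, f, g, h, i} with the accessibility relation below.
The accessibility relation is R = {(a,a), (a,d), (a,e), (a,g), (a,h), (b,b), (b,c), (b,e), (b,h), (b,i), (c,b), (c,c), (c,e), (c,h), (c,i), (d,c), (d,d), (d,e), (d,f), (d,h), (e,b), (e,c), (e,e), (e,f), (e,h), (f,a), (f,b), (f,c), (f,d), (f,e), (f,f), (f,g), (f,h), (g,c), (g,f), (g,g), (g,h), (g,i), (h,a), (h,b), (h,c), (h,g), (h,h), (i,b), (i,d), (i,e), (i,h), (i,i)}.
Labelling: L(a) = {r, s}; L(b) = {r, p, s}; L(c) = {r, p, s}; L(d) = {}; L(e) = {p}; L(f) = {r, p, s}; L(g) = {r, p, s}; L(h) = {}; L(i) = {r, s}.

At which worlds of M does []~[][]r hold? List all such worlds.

Let φ = []~[][]r. Evaluate φ at each world:
  a (successors {a, d, e, g, h}): φ is true.
  b (successors {b, c, e, h, i}): φ is true.
  c (successors {b, c, e, h, i}): φ is true.
  d (successors {c, d, e, f, h}): φ is true.
  e (successors {b, c, e, f, h}): φ is true.
  f (successors {a, b, c, d, e, f, g, h}): φ is true.
  g (successors {c, f, g, h, i}): φ is true.
  h (successors {a, b, c, g, h}): φ is true.
  i (successors {b, d, e, h, i}): φ is true.
For instance, at h:
  At h: []~[][]r requires ~[][]r at every successor {a, b, c, g, h}.
    At a: ~[][]r is true.
    At b: ~[][]r is true.
    At c: ~[][]r is true.
    At g: ~[][]r is true.
    At h: ~[][]r is true.
  So []~[][]r is true at h.
Satisfying worlds: {a, b, c, d, e, f, g, h, i}

a, b, c, d, e, f, g, h, i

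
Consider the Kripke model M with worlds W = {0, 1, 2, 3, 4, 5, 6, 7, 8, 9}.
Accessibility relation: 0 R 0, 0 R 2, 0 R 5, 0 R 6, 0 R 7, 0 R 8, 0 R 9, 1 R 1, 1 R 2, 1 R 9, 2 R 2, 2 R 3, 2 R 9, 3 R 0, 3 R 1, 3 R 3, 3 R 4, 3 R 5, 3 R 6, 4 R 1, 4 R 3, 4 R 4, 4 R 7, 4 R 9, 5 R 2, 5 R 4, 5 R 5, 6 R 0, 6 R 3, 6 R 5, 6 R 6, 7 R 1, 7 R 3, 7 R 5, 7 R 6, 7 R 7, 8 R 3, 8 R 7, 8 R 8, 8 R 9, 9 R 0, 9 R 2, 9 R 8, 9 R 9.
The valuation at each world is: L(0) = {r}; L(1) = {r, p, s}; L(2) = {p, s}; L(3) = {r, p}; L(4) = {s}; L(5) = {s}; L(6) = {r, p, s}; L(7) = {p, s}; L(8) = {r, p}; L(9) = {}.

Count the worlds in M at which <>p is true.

10

Let φ = <>p. Evaluate φ at each world:
  0 (successors {0, 2, 5, 6, 7, 8, 9}): φ is true.
  1 (successors {1, 2, 9}): φ is true.
  2 (successors {2, 3, 9}): φ is true.
  3 (successors {0, 1, 3, 4, 5, 6}): φ is true.
  4 (successors {1, 3, 4, 7, 9}): φ is true.
  5 (successors {2, 4, 5}): φ is true.
  6 (successors {0, 3, 5, 6}): φ is true.
  7 (successors {1, 3, 5, 6, 7}): φ is true.
  8 (successors {3, 7, 8, 9}): φ is true.
  9 (successors {0, 2, 8, 9}): φ is true.
For instance, at 8:
  At 8: <>p requires p at some successor in {3, 7, 8, 9}.
    p holds at 3, so <>p is true at 8.
Satisfying worlds: {0, 1, 2, 3, 4, 5, 6, 7, 8, 9}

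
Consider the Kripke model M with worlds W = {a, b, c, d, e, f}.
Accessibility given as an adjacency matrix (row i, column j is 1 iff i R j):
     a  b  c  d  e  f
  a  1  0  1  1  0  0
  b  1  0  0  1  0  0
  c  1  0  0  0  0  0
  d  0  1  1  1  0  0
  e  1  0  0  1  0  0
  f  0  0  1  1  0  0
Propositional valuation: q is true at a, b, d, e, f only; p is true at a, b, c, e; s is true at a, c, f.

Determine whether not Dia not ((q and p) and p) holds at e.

No

At e: Dia not ((q and p) and p) is true, so not Dia not ((q and p) and p) is false.
  At e: Dia not ((q and p) and p) requires not ((q and p) and p) at some successor in {a, d}.
    not ((q and p) and p) holds at d, so Dia not ((q and p) and p) is true at e.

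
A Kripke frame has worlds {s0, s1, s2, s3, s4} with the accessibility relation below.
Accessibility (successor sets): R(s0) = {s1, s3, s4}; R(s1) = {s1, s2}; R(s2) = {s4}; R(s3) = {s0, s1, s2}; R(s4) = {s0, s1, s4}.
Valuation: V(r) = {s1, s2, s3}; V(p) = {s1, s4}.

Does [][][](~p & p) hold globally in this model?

No

Let φ = [][][](~p & p). Evaluate φ at each world:
  s0 (successors {s1, s3, s4}): φ is false.
  s1 (successors {s1, s2}): φ is false.
  s2 (successors {s4}): φ is false.
  s3 (successors {s0, s1, s2}): φ is false.
  s4 (successors {s0, s1, s4}): φ is false.
Detail at s0 (counterexample):
  At s0: [][][](~p & p) requires [][](~p & p) at every successor {s1, s3, s4}.
    [][](~p & p) fails at s1, so [][][](~p & p) is false at s0.
      At s1: [][](~p & p) requires [](~p & p) at every successor {s1, s2}.
        [](~p & p) fails at s1, so [][](~p & p) is false at s1.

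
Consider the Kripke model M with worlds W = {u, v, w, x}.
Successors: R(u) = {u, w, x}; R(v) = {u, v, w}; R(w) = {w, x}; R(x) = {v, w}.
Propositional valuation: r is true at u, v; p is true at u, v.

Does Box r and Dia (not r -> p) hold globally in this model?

Let φ = Box r and Dia (not r -> p). Evaluate φ at each world:
  u (successors {u, w, x}): φ is false.
  v (successors {u, v, w}): φ is false.
  w (successors {w, x}): φ is false.
  x (successors {v, w}): φ is false.
Detail at u (counterexample):
  At u: Box r is false, Dia (not r -> p) is true, so Box r and Dia (not r -> p) is false.
    At u: Box r requires r at every successor {u, w, x}.
      r fails at w, so Box r is false at u.
    At u: Dia (not r -> p) requires not r -> p at some successor in {u, w, x}.
      not r -> p holds at u, so Dia (not r -> p) is true at u.

No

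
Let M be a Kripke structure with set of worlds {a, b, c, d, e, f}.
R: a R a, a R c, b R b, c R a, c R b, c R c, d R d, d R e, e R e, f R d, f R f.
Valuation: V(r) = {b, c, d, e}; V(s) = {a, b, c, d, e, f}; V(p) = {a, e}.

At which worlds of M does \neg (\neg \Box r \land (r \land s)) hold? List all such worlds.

a, b, d, e, f

Recall that \Box ψ holds at a world iff ψ holds at every accessible world, and \Diamond ψ holds iff ψ holds at some accessible world.
Let φ = \neg (\neg \Box r \land (r \land s)). Evaluate φ at each world:
  a (successors {a, c}): φ is true.
  b (successors {b}): φ is true.
  c (successors {a, b, c}): φ is false.
  d (successors {d, e}): φ is true.
  e (successors {e}): φ is true.
  f (successors {d, f}): φ is true.
For instance, at b:
  At b: \neg \Box r \land (r \land s) is false, so \neg (\neg \Box r \land (r \land s)) is true.
    At b: \neg \Box r is false, r \land s is true, so \neg \Box r \land (r \land s) is false.
      At b: \Box r is true, so \neg \Box r is false.
Satisfying worlds: {a, b, d, e, f}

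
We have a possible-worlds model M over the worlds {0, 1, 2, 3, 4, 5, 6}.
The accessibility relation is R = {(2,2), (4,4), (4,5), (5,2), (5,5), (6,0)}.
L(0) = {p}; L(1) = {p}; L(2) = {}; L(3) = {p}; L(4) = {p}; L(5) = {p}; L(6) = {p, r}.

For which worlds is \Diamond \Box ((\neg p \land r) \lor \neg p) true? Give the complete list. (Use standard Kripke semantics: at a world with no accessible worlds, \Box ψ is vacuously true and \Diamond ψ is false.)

2, 5, 6

Recall that \Box ψ holds at a world iff ψ holds at every accessible world, and \Diamond ψ holds iff ψ holds at some accessible world.
Let φ = \Diamond \Box ((\neg p \land r) \lor \neg p). Evaluate φ at each world:
  0 (successors ∅): φ is false.
  1 (successors ∅): φ is false.
  2 (successors {2}): φ is true.
  3 (successors ∅): φ is false.
  4 (successors {4, 5}): φ is false.
  5 (successors {2, 5}): φ is true.
  6 (successors {0}): φ is true.
For instance, at 2:
  At 2: \Diamond \Box ((\neg p \land r) \lor \neg p) requires \Box ((\neg p \land r) \lor \neg p) at some successor in {2}.
    \Box ((\neg p \land r) \lor \neg p) holds at 2, so \Diamond \Box ((\neg p \land r) \lor \neg p) is true at 2.
      At 2: \Box ((\neg p \land r) \lor \neg p) requires (\neg p \land r) \lor \neg p at every successor {2}.
        At 2: (\neg p \land r) \lor \neg p is true.
      So \Box ((\neg p \land r) \lor \neg p) is true at 2.
Satisfying worlds: {2, 5, 6}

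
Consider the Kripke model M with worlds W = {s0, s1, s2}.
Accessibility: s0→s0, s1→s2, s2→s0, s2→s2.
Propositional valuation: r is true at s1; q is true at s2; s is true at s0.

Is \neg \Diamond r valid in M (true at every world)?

Yes

Let φ = \neg \Diamond r. Evaluate φ at each world:
  s0 (successors {s0}): φ is true.
  s1 (successors {s2}): φ is true.
  s2 (successors {s0, s2}): φ is true.
For instance, at s2:
  At s2: \Diamond r is false, so \neg \Diamond r is true.
    At s2: \Diamond r requires r at some successor in {s0, s2}.
      At s0: r is false.
      At s2: r is false.
    So \Diamond r is false at s2.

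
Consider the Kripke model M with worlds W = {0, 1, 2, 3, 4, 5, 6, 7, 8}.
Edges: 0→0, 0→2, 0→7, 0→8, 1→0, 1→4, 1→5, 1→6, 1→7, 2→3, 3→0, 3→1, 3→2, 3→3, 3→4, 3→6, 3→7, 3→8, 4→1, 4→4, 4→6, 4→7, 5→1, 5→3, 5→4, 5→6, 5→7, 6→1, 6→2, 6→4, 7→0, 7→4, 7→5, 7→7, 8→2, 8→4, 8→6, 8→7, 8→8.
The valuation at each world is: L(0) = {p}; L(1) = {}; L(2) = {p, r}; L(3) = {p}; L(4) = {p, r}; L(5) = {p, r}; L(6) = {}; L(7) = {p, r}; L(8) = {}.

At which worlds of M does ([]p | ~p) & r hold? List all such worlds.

2, 7

Recall that []ψ holds at a world iff ψ holds at every accessible world, and <>ψ holds iff ψ holds at some accessible world.
Let φ = ([]p | ~p) & r. Evaluate φ at each world:
  0 (successors {0, 2, 7, 8}): φ is false.
  1 (successors {0, 4, 5, 6, 7}): φ is false.
  2 (successors {3}): φ is true.
  3 (successors {0, 1, 2, 3, 4, 6, 7, 8}): φ is false.
  4 (successors {1, 4, 6, 7}): φ is false.
  5 (successors {1, 3, 4, 6, 7}): φ is false.
  6 (successors {1, 2, 4}): φ is false.
  7 (successors {0, 4, 5, 7}): φ is true.
  8 (successors {2, 4, 6, 7, 8}): φ is false.
For instance, at 0:
  At 0: []p | ~p is false, r is false, so ([]p | ~p) & r is false.
    At 0: []p is false, ~p is false, so []p | ~p is false.
      At 0: []p requires p at every successor {0, 2, 7, 8}.
        p fails at 8, so []p is false at 0.
Satisfying worlds: {2, 7}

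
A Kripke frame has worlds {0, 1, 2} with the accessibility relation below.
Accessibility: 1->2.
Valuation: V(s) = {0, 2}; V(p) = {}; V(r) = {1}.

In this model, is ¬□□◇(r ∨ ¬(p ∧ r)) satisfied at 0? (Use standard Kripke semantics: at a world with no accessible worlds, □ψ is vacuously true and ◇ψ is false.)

At 0: □□◇(r ∨ ¬(p ∧ r)) is true, so ¬□□◇(r ∨ ¬(p ∧ r)) is false.
  At 0: no accessible worlds, so □□◇(r ∨ ¬(p ∧ r)) holds vacuously.

No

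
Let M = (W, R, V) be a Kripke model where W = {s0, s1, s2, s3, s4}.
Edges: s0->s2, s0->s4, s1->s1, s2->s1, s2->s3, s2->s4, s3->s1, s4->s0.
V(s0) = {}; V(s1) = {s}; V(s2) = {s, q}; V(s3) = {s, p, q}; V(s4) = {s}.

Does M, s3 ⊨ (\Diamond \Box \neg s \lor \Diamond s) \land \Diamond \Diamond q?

No

At s3: \Diamond \Box \neg s \lor \Diamond s is true, \Diamond \Diamond q is false, so (\Diamond \Box \neg s \lor \Diamond s) \land \Diamond \Diamond q is false.
  At s3: \Diamond \Box \neg s is false, \Diamond s is true, so \Diamond \Box \neg s \lor \Diamond s is true.
    At s3: \Diamond \Box \neg s requires \Box \neg s at some successor in {s1}.
      At s1: \Box \neg s is false.
    So \Diamond \Box \neg s is false at s3.
    At s3: \Diamond s requires s at some successor in {s1}.
      s holds at s1, so \Diamond s is true at s3.
  At s3: \Diamond \Diamond q requires \Diamond q at some successor in {s1}.
    At s1: \Diamond q is false.
  So \Diamond \Diamond q is false at s3.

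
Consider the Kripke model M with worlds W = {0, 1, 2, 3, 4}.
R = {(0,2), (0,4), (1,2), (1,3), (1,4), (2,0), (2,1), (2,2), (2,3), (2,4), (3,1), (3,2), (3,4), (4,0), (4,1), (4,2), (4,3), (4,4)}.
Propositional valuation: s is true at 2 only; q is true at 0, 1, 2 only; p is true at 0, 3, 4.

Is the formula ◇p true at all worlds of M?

Yes

Recall that ◇ψ holds at a world iff ψ holds at some accessible world.
Let φ = ◇p. Evaluate φ at each world:
  0 (successors {2, 4}): φ is true.
  1 (successors {2, 3, 4}): φ is true.
  2 (successors {0, 1, 2, 3, 4}): φ is true.
  3 (successors {1, 2, 4}): φ is true.
  4 (successors {0, 1, 2, 3, 4}): φ is true.
For instance, at 0:
  At 0: ◇p requires p at some successor in {2, 4}.
    p holds at 4, so ◇p is true at 0.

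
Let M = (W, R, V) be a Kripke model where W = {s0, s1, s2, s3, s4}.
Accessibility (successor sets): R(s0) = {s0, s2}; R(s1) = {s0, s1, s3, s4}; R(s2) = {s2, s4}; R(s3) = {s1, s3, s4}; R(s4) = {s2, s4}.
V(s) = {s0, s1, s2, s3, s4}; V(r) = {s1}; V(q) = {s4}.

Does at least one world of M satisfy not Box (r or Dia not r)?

No

Recall that Box ψ holds at a world iff ψ holds at every accessible world, and Dia ψ holds iff ψ holds at some accessible world.
Let φ = not Box (r or Dia not r). Evaluate φ at each world:
  s0 (successors {s0, s2}): φ is false.
  s1 (successors {s0, s1, s3, s4}): φ is false.
  s2 (successors {s2, s4}): φ is false.
  s3 (successors {s1, s3, s4}): φ is false.
  s4 (successors {s2, s4}): φ is false.
For instance, at s4:
  At s4: Box (r or Dia not r) is true, so not Box (r or Dia not r) is false.
    At s4: Box (r or Dia not r) requires r or Dia not r at every successor {s2, s4}.
      At s2: r or Dia not r is true.
      At s4: r or Dia not r is true.
    So Box (r or Dia not r) is true at s4.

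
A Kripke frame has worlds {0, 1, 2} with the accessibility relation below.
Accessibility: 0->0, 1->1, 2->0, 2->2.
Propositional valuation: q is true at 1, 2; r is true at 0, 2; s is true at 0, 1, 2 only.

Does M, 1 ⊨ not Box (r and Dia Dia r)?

Recall that Box ψ holds at a world iff ψ holds at every accessible world, and Dia ψ holds iff ψ holds at some accessible world.
At 1: Box (r and Dia Dia r) is false, so not Box (r and Dia Dia r) is true.
  At 1: Box (r and Dia Dia r) requires r and Dia Dia r at every successor {1}.
    r and Dia Dia r fails at 1, so Box (r and Dia Dia r) is false at 1.
      At 1: r is false, Dia Dia r is false, so r and Dia Dia r is false.

Yes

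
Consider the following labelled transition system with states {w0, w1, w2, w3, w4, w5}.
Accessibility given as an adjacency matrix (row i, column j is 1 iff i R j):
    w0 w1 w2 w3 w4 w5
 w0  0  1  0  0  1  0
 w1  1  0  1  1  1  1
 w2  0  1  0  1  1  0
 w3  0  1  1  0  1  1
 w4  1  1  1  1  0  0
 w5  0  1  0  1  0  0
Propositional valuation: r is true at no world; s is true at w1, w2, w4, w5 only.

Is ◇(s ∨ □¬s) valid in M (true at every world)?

Let φ = ◇(s ∨ □¬s). Evaluate φ at each world:
  w0 (successors {w1, w4}): φ is true.
  w1 (successors {w0, w2, w3, w4, w5}): φ is true.
  w2 (successors {w1, w3, w4}): φ is true.
  w3 (successors {w1, w2, w4, w5}): φ is true.
  w4 (successors {w0, w1, w2, w3}): φ is true.
  w5 (successors {w1, w3}): φ is true.
For instance, at w3:
  At w3: ◇(s ∨ □¬s) requires s ∨ □¬s at some successor in {w1, w2, w4, w5}.
    s ∨ □¬s holds at w1, so ◇(s ∨ □¬s) is true at w3.
      At w1: s is true, □¬s is false, so s ∨ □¬s is true.

Yes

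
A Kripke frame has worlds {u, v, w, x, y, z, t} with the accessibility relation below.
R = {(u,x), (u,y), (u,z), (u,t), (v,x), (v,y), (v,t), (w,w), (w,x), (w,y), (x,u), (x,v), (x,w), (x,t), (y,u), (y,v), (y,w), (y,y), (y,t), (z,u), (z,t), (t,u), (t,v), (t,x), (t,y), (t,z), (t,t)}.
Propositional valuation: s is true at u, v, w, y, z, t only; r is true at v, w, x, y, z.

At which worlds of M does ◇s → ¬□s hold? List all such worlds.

Recall that □ψ holds at a world iff ψ holds at every accessible world, and ◇ψ holds iff ψ holds at some accessible world.
Let φ = ◇s → ¬□s. Evaluate φ at each world:
  u (successors {x, y, z, t}): φ is true.
  v (successors {x, y, t}): φ is true.
  w (successors {w, x, y}): φ is true.
  x (successors {u, v, w, t}): φ is false.
  y (successors {u, v, w, y, t}): φ is false.
  z (successors {u, t}): φ is false.
  t (successors {u, v, x, y, z, t}): φ is true.
For instance, at w:
  At w: ◇s is true, ¬□s is true, so ◇s → ¬□s is true.
    At w: ◇s requires s at some successor in {w, x, y}.
      s holds at w, so ◇s is true at w.
    At w: □s is false, so ¬□s is true.
      At w: □s requires s at every successor {w, x, y}.
        s fails at x, so □s is false at w.
Satisfying worlds: {u, v, w, t}

u, v, w, t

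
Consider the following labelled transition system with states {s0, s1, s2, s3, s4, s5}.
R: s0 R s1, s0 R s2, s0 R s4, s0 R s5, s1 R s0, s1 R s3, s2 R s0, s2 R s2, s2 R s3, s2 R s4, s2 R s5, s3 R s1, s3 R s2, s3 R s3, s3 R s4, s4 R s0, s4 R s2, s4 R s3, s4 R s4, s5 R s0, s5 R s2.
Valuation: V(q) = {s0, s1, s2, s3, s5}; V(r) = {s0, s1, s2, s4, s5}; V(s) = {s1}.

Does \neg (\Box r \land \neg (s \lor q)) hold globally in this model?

Let φ = \neg (\Box r \land \neg (s \lor q)). Evaluate φ at each world:
  s0 (successors {s1, s2, s4, s5}): φ is true.
  s1 (successors {s0, s3}): φ is true.
  s2 (successors {s0, s2, s3, s4, s5}): φ is true.
  s3 (successors {s1, s2, s3, s4}): φ is true.
  s4 (successors {s0, s2, s3, s4}): φ is true.
  s5 (successors {s0, s2}): φ is true.
For instance, at s3:
  At s3: \Box r \land \neg (s \lor q) is false, so \neg (\Box r \land \neg (s \lor q)) is true.
    At s3: \Box r is false, \neg (s \lor q) is false, so \Box r \land \neg (s \lor q) is false.
      At s3: \Box r requires r at every successor {s1, s2, s3, s4}.
        r fails at s3, so \Box r is false at s3.

Yes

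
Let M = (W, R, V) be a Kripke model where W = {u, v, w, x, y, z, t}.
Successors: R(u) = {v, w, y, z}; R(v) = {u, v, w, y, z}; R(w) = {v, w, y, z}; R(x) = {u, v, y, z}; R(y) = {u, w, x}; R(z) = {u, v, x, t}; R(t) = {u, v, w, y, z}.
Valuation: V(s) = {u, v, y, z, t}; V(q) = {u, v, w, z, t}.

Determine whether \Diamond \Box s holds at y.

Yes

At y: \Diamond \Box s requires \Box s at some successor in {u, w, x}.
  \Box s holds at x, so \Diamond \Box s is true at y.
    At x: \Box s requires s at every successor {u, v, y, z}.
      At u: s is true.
      At v: s is true.
      At y: s is true.
      At z: s is true.
    So \Box s is true at x.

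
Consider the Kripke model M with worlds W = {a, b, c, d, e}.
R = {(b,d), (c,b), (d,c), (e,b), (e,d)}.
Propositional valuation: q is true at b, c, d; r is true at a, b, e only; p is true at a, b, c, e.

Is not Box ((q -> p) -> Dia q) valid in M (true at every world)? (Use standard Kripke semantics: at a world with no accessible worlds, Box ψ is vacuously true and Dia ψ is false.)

No

Recall that Box ψ holds at a world iff ψ holds at every accessible world, and Dia ψ holds iff ψ holds at some accessible world.
Let φ = not Box ((q -> p) -> Dia q). Evaluate φ at each world:
  a (successors ∅): φ is false.
  b (successors {d}): φ is false.
  c (successors {b}): φ is false.
  d (successors {c}): φ is false.
  e (successors {b, d}): φ is false.
Detail at a (counterexample):
  At a: Box ((q -> p) -> Dia q) is true, so not Box ((q -> p) -> Dia q) is false.
    At a: no accessible worlds, so Box ((q -> p) -> Dia q) holds vacuously.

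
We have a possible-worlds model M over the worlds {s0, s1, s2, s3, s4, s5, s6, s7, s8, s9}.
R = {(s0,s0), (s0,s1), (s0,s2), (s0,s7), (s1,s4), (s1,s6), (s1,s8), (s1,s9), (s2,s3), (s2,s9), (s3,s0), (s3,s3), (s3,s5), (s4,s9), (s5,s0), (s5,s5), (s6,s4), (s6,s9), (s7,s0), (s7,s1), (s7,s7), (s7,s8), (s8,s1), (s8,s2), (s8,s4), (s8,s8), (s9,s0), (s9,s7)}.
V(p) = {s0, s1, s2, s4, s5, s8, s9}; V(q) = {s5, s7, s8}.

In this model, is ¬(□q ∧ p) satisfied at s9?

Recall that □ψ holds at a world iff ψ holds at every accessible world, and ◇ψ holds iff ψ holds at some accessible world.
At s9: □q ∧ p is false, so ¬(□q ∧ p) is true.
  At s9: □q is false, p is true, so □q ∧ p is false.
    At s9: □q requires q at every successor {s0, s7}.
      q fails at s0, so □q is false at s9.

Yes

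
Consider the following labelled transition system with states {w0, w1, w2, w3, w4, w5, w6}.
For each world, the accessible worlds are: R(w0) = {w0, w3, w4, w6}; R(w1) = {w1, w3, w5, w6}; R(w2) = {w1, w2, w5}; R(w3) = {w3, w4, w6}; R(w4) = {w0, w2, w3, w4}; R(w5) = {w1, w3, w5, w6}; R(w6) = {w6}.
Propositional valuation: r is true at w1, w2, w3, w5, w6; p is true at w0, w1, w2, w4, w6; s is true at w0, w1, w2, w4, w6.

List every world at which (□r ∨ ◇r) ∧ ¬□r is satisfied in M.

w0, w3, w4

Let φ = (□r ∨ ◇r) ∧ ¬□r. Evaluate φ at each world:
  w0 (successors {w0, w3, w4, w6}): φ is true.
  w1 (successors {w1, w3, w5, w6}): φ is false.
  w2 (successors {w1, w2, w5}): φ is false.
  w3 (successors {w3, w4, w6}): φ is true.
  w4 (successors {w0, w2, w3, w4}): φ is true.
  w5 (successors {w1, w3, w5, w6}): φ is false.
  w6 (successors {w6}): φ is false.
For instance, at w6:
  At w6: □r ∨ ◇r is true, ¬□r is false, so (□r ∨ ◇r) ∧ ¬□r is false.
    At w6: □r is true, ◇r is true, so □r ∨ ◇r is true.
      At w6: □r requires r at every successor {w6}.
        At w6: r is true.
      So □r is true at w6.
      At w6: ◇r requires r at some successor in {w6}.
        r holds at w6, so ◇r is true at w6.
    At w6: □r is true, so ¬□r is false.
      At w6: □r requires r at every successor {w6}.
        At w6: r is true.
      So □r is true at w6.
Satisfying worlds: {w0, w3, w4}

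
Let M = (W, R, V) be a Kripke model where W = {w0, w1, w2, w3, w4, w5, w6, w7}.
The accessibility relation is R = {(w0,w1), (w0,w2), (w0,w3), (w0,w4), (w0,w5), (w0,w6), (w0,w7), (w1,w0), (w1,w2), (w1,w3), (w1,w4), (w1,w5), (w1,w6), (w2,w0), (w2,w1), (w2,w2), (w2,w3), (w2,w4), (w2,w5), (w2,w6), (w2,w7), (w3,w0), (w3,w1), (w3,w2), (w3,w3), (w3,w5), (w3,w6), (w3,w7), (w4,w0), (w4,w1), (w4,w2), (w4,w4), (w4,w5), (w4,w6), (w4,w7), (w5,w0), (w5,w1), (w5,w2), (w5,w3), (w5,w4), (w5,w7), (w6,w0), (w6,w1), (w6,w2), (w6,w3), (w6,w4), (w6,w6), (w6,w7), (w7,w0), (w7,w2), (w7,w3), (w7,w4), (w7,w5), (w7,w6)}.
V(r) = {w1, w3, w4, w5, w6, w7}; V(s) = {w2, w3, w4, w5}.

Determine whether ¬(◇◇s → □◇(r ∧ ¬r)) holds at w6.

Yes

Recall that □ψ holds at a world iff ψ holds at every accessible world, and ◇ψ holds iff ψ holds at some accessible world.
At w6: ◇◇s → □◇(r ∧ ¬r) is false, so ¬(◇◇s → □◇(r ∧ ¬r)) is true.
  At w6: ◇◇s is true, □◇(r ∧ ¬r) is false, so ◇◇s → □◇(r ∧ ¬r) is false.
    At w6: ◇◇s requires ◇s at some successor in {w0, w1, w2, w3, w4, w6, w7}.
      ◇s holds at w0, so ◇◇s is true at w6.
    At w6: □◇(r ∧ ¬r) requires ◇(r ∧ ¬r) at every successor {w0, w1, w2, w3, w4, w6, w7}.
      ◇(r ∧ ¬r) fails at w0, so □◇(r ∧ ¬r) is false at w6.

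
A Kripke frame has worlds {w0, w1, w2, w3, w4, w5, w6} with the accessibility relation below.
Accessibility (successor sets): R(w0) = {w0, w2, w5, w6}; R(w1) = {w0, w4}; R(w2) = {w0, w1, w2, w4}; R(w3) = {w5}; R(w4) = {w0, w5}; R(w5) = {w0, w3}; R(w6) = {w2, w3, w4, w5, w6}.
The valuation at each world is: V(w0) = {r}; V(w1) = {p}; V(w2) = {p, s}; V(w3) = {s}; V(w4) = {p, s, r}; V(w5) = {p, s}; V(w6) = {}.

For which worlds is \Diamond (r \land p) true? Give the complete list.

Let φ = \Diamond (r \land p). Evaluate φ at each world:
  w0 (successors {w0, w2, w5, w6}): φ is false.
  w1 (successors {w0, w4}): φ is true.
  w2 (successors {w0, w1, w2, w4}): φ is true.
  w3 (successors {w5}): φ is false.
  w4 (successors {w0, w5}): φ is false.
  w5 (successors {w0, w3}): φ is false.
  w6 (successors {w2, w3, w4, w5, w6}): φ is true.
For instance, at w4:
  At w4: \Diamond (r \land p) requires r \land p at some successor in {w0, w5}.
    At w0: r \land p is false.
    At w5: r \land p is false.
  So \Diamond (r \land p) is false at w4.
Satisfying worlds: {w1, w2, w6}

w1, w2, w6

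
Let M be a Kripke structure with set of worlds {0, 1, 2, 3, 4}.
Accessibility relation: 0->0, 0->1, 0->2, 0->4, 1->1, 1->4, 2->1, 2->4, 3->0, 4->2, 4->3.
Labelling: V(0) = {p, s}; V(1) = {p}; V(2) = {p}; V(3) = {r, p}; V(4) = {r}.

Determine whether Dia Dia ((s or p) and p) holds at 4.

At 4: Dia Dia ((s or p) and p) requires Dia ((s or p) and p) at some successor in {2, 3}.
  Dia ((s or p) and p) holds at 2, so Dia Dia ((s or p) and p) is true at 4.
    At 2: Dia ((s or p) and p) requires (s or p) and p at some successor in {1, 4}.
      (s or p) and p holds at 1, so Dia ((s or p) and p) is true at 2.

Yes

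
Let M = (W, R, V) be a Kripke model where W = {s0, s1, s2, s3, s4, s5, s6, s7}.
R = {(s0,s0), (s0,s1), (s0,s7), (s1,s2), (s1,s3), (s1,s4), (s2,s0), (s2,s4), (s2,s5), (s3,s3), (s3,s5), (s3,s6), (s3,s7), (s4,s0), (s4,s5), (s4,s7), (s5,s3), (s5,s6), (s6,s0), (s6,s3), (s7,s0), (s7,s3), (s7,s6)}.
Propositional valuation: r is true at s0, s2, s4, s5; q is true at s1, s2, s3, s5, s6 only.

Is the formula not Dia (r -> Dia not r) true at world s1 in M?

Recall that Dia ψ holds at a world iff ψ holds at some accessible world.
At s1: Dia (r -> Dia not r) is true, so not Dia (r -> Dia not r) is false.
  At s1: Dia (r -> Dia not r) requires r -> Dia not r at some successor in {s2, s3, s4}.
    r -> Dia not r holds at s3, so Dia (r -> Dia not r) is true at s1.
      At s3: r is false, Dia not r is true, so r -> Dia not r is true.

No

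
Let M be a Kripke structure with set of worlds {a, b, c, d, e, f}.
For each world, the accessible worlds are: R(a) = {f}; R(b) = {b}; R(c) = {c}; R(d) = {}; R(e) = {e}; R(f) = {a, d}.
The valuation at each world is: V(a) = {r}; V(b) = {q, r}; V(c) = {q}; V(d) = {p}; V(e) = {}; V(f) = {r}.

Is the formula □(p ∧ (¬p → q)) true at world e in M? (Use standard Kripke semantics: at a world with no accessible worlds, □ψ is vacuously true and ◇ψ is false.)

At e: □(p ∧ (¬p → q)) requires p ∧ (¬p → q) at every successor {e}.
  p ∧ (¬p → q) fails at e, so □(p ∧ (¬p → q)) is false at e.

No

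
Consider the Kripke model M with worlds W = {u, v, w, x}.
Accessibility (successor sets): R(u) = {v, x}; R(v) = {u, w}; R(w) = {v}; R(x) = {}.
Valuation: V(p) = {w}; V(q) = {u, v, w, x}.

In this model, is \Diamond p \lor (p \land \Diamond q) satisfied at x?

At x: \Diamond p is false, p \land \Diamond q is false, so \Diamond p \lor (p \land \Diamond q) is false.
  At x: no accessible worlds, so \Diamond p is false.
  At x: p is false, \Diamond q is false, so p \land \Diamond q is false.
    At x: no accessible worlds, so \Diamond q is false.

No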